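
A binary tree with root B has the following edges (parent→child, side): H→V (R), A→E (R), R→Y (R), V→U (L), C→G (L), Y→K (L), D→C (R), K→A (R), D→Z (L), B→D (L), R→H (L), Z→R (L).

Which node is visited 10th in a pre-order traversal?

Pre-order visits the node, then its left subtree, then its right subtree.
Visit B.
At B: go left to D.
  Visit D.
  At D: go left to Z.
    Visit Z.
    At Z: go left to R.
      Visit R.
      At R: go left to H.
        Visit H.
        At H: no left child.
        At H: go right to V.
          Visit V.
          At V: go left to U.
            U is a leaf — visit U.
          At V: no right child.
      At R: go right to Y.
        Visit Y.
        At Y: go left to K.
          Visit K.
          At K: no left child.
          At K: go right to A.
            Visit A.
            At A: no left child.
            At A: go right to E.
              E is a leaf — visit E.
        At Y: no right child.
    At Z: no right child.
  At D: go right to C.
    Visit C.
    At C: go left to G.
      G is a leaf — visit G.
    At C: no right child.
At B: no right child.
Full pre-order sequence: B, D, Z, R, H, V, U, Y, K, A, E, C, G.

A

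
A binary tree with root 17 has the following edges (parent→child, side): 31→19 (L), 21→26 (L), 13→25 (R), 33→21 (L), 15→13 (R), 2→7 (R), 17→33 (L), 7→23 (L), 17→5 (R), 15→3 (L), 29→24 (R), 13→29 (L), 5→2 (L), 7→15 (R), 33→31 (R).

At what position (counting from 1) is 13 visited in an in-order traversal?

In-order visits the left subtree, then the node, then the right subtree.
At 17: go left to 33.
  At 33: go left to 21.
    At 21: go left to 26.
      26 is a leaf — visit 26.
    Visit 21.
    At 21: no right child.
  Visit 33.
  At 33: go right to 31.
    At 31: go left to 19.
      19 is a leaf — visit 19.
    Visit 31.
    At 31: no right child.
Visit 17.
At 17: go right to 5.
  At 5: go left to 2.
    At 2: no left child.
    Visit 2.
    At 2: go right to 7.
      At 7: go left to 23.
        23 is a leaf — visit 23.
      Visit 7.
      At 7: go right to 15.
        At 15: go left to 3.
          3 is a leaf — visit 3.
        Visit 15.
        At 15: go right to 13.
          At 13: go left to 29.
            At 29: no left child.
            Visit 29.
            At 29: go right to 24.
              24 is a leaf — visit 24.
          Visit 13.
          At 13: go right to 25.
            25 is a leaf — visit 25.
  Visit 5.
  At 5: no right child.
Full in-order sequence: 26, 21, 33, 19, 31, 17, 2, 23, 7, 3, 15, 29, 24, 13, 25, 5.

14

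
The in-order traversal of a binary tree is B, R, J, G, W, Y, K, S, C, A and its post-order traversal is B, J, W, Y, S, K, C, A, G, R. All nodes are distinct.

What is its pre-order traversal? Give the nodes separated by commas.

The last element of post-order is the root; it splits in-order into left and right subtrees.
Root R: left subtree has 1 node {B}, right has 8 {J, G, W, Y, K, S, C, A}.
  Root G: left subtree has 1 node {J}, right has 6 {W, Y, K, S, C, A}.
    Root A: left subtree has 5 nodes {W, Y, K, S, C}, right has 0 { }.
      Root C: left subtree has 4 nodes {W, Y, K, S}, right has 0 { }.
        Root K: left subtree has 2 nodes {W, Y}, right has 1 {S}.
          Root Y: left subtree has 1 node {W}, right has 0 { }.

R, B, G, J, A, C, K, Y, W, S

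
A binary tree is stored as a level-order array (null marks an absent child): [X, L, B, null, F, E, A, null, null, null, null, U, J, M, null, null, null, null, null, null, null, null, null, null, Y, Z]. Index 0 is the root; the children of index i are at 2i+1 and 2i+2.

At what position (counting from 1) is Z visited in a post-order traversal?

Post-order visits the left subtree, then the right subtree, then the node.
At X: go left to L.
  At L: no left child.
  At L: go right to F.
    F is a leaf — visit F.
  Visit L.
At X: go right to B.
  At B: go left to E.
    At E: go left to U.
      At U: no left child.
      At U: go right to Y.
        Y is a leaf — visit Y.
      Visit U.
    At E: go right to J.
      At J: go left to Z.
        Z is a leaf — visit Z.
      At J: no right child.
      Visit J.
    Visit E.
  At B: go right to A.
    At A: go left to M.
      M is a leaf — visit M.
    At A: no right child.
    Visit A.
  Visit B.
Visit X.
Full post-order sequence: F, L, Y, U, Z, J, E, M, A, B, X.

5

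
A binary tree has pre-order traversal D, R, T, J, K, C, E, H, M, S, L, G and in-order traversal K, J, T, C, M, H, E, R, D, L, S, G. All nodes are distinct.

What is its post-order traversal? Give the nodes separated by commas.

K, J, M, H, E, C, T, R, L, G, S, D

The first element of pre-order is the root; it splits in-order into left and right subtrees.
Root D: left subtree has 8 nodes {K, J, T, C, M, H, E, R}, right has 3 {L, S, G}.
  Root R: left subtree has 7 nodes {K, J, T, C, M, H, E}, right has 0 { }.
    Root T: left subtree has 2 nodes {K, J}, right has 4 {C, M, H, E}.
      Root J: left subtree has 1 node {K}, right has 0 { }.
      Root C: left subtree has 0 nodes { }, right has 3 {M, H, E}.
        Root E: left subtree has 2 nodes {M, H}, right has 0 { }.
          Root H: left subtree has 1 node {M}, right has 0 { }.
  Root S: left subtree has 1 node {L}, right has 1 {G}.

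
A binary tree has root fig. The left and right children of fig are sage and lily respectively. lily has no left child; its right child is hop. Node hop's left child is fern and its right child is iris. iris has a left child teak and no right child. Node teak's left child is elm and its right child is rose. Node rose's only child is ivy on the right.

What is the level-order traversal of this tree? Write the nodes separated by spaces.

Level-order visits nodes level by level from the root, left to right within each level.
Level 0: fig
Level 1: sage, lily
Level 2: hop
Level 3: fern, iris
Level 4: teak
Level 5: elm, rose
Level 6: ivy

fig sage lily hop fern iris teak elm rose ivy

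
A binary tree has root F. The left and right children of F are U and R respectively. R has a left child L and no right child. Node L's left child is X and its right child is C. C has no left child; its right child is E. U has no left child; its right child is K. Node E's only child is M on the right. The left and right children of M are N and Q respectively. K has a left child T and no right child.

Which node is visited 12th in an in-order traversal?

R

In-order visits the left subtree, then the node, then the right subtree.
At F: go left to U.
  At U: no left child.
  Visit U.
  At U: go right to K.
    At K: go left to T.
      T is a leaf — visit T.
    Visit K.
    At K: no right child.
Visit F.
At F: go right to R.
  At R: go left to L.
    At L: go left to X.
      X is a leaf — visit X.
    Visit L.
    At L: go right to C.
      At C: no left child.
      Visit C.
      At C: go right to E.
        At E: no left child.
        Visit E.
        At E: go right to M.
          At M: go left to N.
            N is a leaf — visit N.
          Visit M.
          At M: go right to Q.
            Q is a leaf — visit Q.
  Visit R.
  At R: no right child.
Full in-order sequence: U, T, K, F, X, L, C, E, N, M, Q, R.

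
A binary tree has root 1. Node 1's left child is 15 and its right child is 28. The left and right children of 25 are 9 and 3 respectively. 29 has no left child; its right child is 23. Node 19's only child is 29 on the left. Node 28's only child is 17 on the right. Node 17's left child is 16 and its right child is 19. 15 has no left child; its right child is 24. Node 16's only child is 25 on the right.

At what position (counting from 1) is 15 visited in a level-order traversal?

Level-order visits nodes level by level from the root, left to right within each level.
Level 0: 1
Level 1: 15, 28
Level 2: 24, 17
Level 3: 16, 19
Level 4: 25, 29
Level 5: 9, 3, 23
Full level-order sequence: 1, 15, 28, 24, 17, 16, 19, 25, 29, 9, 3, 23.

2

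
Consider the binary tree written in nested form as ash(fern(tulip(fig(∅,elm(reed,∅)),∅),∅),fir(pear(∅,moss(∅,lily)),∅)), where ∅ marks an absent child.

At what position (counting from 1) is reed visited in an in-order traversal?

2

In-order visits the left subtree, then the node, then the right subtree.
At ash: go left to fern.
  At fern: go left to tulip.
    At tulip: go left to fig.
      At fig: no left child.
      Visit fig.
      At fig: go right to elm.
        At elm: go left to reed.
          reed is a leaf — visit reed.
        Visit elm.
        At elm: no right child.
    Visit tulip.
    At tulip: no right child.
  Visit fern.
  At fern: no right child.
Visit ash.
At ash: go right to fir.
  At fir: go left to pear.
    At pear: no left child.
    Visit pear.
    At pear: go right to moss.
      At moss: no left child.
      Visit moss.
      At moss: go right to lily.
        lily is a leaf — visit lily.
  Visit fir.
  At fir: no right child.
Full in-order sequence: fig, reed, elm, tulip, fern, ash, pear, moss, lily, fir.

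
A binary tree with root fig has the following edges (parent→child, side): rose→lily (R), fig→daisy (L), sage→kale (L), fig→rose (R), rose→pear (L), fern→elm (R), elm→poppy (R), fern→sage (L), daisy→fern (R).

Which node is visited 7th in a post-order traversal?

Post-order visits the left subtree, then the right subtree, then the node.
At fig: go left to daisy.
  At daisy: no left child.
  At daisy: go right to fern.
    At fern: go left to sage.
      At sage: go left to kale.
        kale is a leaf — visit kale.
      At sage: no right child.
      Visit sage.
    At fern: go right to elm.
      At elm: no left child.
      At elm: go right to poppy.
        poppy is a leaf — visit poppy.
      Visit elm.
    Visit fern.
  Visit daisy.
At fig: go right to rose.
  At rose: go left to pear.
    pear is a leaf — visit pear.
  At rose: go right to lily.
    lily is a leaf — visit lily.
  Visit rose.
Visit fig.
Full post-order sequence: kale, sage, poppy, elm, fern, daisy, pear, lily, rose, fig.

pear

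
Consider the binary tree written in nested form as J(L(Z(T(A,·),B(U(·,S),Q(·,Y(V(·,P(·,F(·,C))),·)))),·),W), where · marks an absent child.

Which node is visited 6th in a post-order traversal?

Post-order visits the left subtree, then the right subtree, then the node.
At J: go left to L.
  At L: go left to Z.
    At Z: go left to T.
      At T: go left to A.
        A is a leaf — visit A.
      At T: no right child.
      Visit T.
    At Z: go right to B.
      At B: go left to U.
        At U: no left child.
        At U: go right to S.
          S is a leaf — visit S.
        Visit U.
      At B: go right to Q.
        At Q: no left child.
        At Q: go right to Y.
          At Y: go left to V.
            At V: no left child.
            At V: go right to P.
              At P: no left child.
              At P: go right to F.
                At F: no left child.
                At F: go right to C.
                  C is a leaf — visit C.
                Visit F.
              Visit P.
            Visit V.
          At Y: no right child.
          Visit Y.
        Visit Q.
      Visit B.
    Visit Z.
  At L: no right child.
  Visit L.
At J: go right to W.
  W is a leaf — visit W.
Visit J.
Full post-order sequence: A, T, S, U, C, F, P, V, Y, Q, B, Z, L, W, J.

F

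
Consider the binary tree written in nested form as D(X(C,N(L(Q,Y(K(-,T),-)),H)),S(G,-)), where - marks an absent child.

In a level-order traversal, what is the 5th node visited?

Level-order visits nodes level by level from the root, left to right within each level.
Level 0: D
Level 1: X, S
Level 2: C, N, G
Level 3: L, H
Level 4: Q, Y
Level 5: K
Level 6: T
Full level-order sequence: D, X, S, C, N, G, L, H, Q, Y, K, T.

N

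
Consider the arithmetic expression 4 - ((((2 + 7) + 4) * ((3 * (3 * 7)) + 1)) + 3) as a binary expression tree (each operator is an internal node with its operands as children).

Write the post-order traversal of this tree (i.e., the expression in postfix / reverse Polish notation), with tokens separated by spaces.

Post-order on an expression tree gives postfix notation: for each operator, emit left operand, right operand, then the operator.

4 2 7 + 4 + 3 3 7 * * 1 + * 3 + -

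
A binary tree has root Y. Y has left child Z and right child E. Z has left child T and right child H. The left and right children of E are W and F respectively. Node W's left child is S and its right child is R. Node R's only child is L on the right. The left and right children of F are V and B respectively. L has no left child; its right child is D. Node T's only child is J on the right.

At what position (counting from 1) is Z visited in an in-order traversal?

3

In-order visits the left subtree, then the node, then the right subtree.
At Y: go left to Z.
  At Z: go left to T.
    At T: no left child.
    Visit T.
    At T: go right to J.
      J is a leaf — visit J.
  Visit Z.
  At Z: go right to H.
    H is a leaf — visit H.
Visit Y.
At Y: go right to E.
  At E: go left to W.
    At W: go left to S.
      S is a leaf — visit S.
    Visit W.
    At W: go right to R.
      At R: no left child.
      Visit R.
      At R: go right to L.
        At L: no left child.
        Visit L.
        At L: go right to D.
          D is a leaf — visit D.
  Visit E.
  At E: go right to F.
    At F: go left to V.
      V is a leaf — visit V.
    Visit F.
    At F: go right to B.
      B is a leaf — visit B.
Full in-order sequence: T, J, Z, H, Y, S, W, R, L, D, E, V, F, B.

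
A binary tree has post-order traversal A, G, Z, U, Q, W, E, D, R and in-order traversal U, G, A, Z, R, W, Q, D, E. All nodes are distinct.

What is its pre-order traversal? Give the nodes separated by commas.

The last element of post-order is the root; it splits in-order into left and right subtrees.
Root R: left subtree has 4 nodes {U, G, A, Z}, right has 4 {W, Q, D, E}.
  Root U: left subtree has 0 nodes { }, right has 3 {G, A, Z}.
    Root Z: left subtree has 2 nodes {G, A}, right has 0 { }.
      Root G: left subtree has 0 nodes { }, right has 1 {A}.
  Root D: left subtree has 2 nodes {W, Q}, right has 1 {E}.
    Root W: left subtree has 0 nodes { }, right has 1 {Q}.

R, U, Z, G, A, D, W, Q, E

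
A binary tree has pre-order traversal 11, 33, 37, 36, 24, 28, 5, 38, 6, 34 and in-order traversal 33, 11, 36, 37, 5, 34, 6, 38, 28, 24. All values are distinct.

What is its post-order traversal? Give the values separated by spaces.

33 36 34 6 38 5 28 24 37 11

The first element of pre-order is the root; it splits in-order into left and right subtrees.
Root 11: left subtree has 1 node {33}, right has 8 {36, 37, 5, 34, 6, 38, 28, 24}.
  Root 37: left subtree has 1 node {36}, right has 6 {5, 34, 6, 38, 28, 24}.
    Root 24: left subtree has 5 nodes {5, 34, 6, 38, 28}, right has 0 { }.
      Root 28: left subtree has 4 nodes {5, 34, 6, 38}, right has 0 { }.
        Root 5: left subtree has 0 nodes { }, right has 3 {34, 6, 38}.
          Root 38: left subtree has 2 nodes {34, 6}, right has 0 { }.
            Root 6: left subtree has 1 node {34}, right has 0 { }.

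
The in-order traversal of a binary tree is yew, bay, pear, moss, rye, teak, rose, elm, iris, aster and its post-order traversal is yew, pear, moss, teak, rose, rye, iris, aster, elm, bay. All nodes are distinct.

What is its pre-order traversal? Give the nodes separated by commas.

The last element of post-order is the root; it splits in-order into left and right subtrees.
Root bay: left subtree has 1 node {yew}, right has 8 {pear, moss, rye, teak, rose, elm, iris, aster}.
  Root elm: left subtree has 5 nodes {pear, moss, rye, teak, rose}, right has 2 {iris, aster}.
    Root rye: left subtree has 2 nodes {pear, moss}, right has 2 {teak, rose}.
      Root moss: left subtree has 1 node {pear}, right has 0 { }.
      Root rose: left subtree has 1 node {teak}, right has 0 { }.
    Root aster: left subtree has 1 node {iris}, right has 0 { }.

bay, yew, elm, rye, moss, pear, rose, teak, aster, iris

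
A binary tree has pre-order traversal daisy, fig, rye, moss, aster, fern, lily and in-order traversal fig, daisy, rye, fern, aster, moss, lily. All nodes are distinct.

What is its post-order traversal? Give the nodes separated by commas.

The first element of pre-order is the root; it splits in-order into left and right subtrees.
Root daisy: left subtree has 1 node {fig}, right has 5 {rye, fern, aster, moss, lily}.
  Root rye: left subtree has 0 nodes { }, right has 4 {fern, aster, moss, lily}.
    Root moss: left subtree has 2 nodes {fern, aster}, right has 1 {lily}.
      Root aster: left subtree has 1 node {fern}, right has 0 { }.

fig, fern, aster, lily, moss, rye, daisy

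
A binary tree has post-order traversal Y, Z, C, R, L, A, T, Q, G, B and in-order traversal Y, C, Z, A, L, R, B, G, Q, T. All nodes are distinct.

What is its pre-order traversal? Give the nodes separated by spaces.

B A C Y Z L R G Q T

The last element of post-order is the root; it splits in-order into left and right subtrees.
Root B: left subtree has 6 nodes {Y, C, Z, A, L, R}, right has 3 {G, Q, T}.
  Root A: left subtree has 3 nodes {Y, C, Z}, right has 2 {L, R}.
    Root C: left subtree has 1 node {Y}, right has 1 {Z}.
    Root L: left subtree has 0 nodes { }, right has 1 {R}.
  Root G: left subtree has 0 nodes { }, right has 2 {Q, T}.
    Root Q: left subtree has 0 nodes { }, right has 1 {T}.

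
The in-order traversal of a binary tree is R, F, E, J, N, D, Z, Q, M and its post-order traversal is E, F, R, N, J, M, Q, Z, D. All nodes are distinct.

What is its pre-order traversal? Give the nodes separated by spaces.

The last element of post-order is the root; it splits in-order into left and right subtrees.
Root D: left subtree has 5 nodes {R, F, E, J, N}, right has 3 {Z, Q, M}.
  Root J: left subtree has 3 nodes {R, F, E}, right has 1 {N}.
    Root R: left subtree has 0 nodes { }, right has 2 {F, E}.
      Root F: left subtree has 0 nodes { }, right has 1 {E}.
  Root Z: left subtree has 0 nodes { }, right has 2 {Q, M}.
    Root Q: left subtree has 0 nodes { }, right has 1 {M}.

D J R F E N Z Q M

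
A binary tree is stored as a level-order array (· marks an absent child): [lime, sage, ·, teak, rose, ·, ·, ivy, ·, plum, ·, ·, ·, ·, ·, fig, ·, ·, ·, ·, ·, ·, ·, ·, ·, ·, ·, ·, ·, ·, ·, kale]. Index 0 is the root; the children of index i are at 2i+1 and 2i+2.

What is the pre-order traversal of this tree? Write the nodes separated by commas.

Pre-order visits the node, then its left subtree, then its right subtree.
Visit lime.
At lime: go left to sage.
  Visit sage.
  At sage: go left to teak.
    Visit teak.
    At teak: go left to ivy.
      Visit ivy.
      At ivy: go left to fig.
        Visit fig.
        At fig: go left to kale.
          kale is a leaf — visit kale.
        At fig: no right child.
      At ivy: no right child.
    At teak: no right child.
  At sage: go right to rose.
    Visit rose.
    At rose: go left to plum.
      plum is a leaf — visit plum.
    At rose: no right child.
At lime: no right child.

lime, sage, teak, ivy, fig, kale, rose, plum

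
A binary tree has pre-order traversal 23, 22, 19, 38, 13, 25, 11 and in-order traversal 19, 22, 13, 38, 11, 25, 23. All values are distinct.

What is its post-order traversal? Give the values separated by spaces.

The first element of pre-order is the root; it splits in-order into left and right subtrees.
Root 23: left subtree has 6 nodes {19, 22, 13, 38, 11, 25}, right has 0 { }.
  Root 22: left subtree has 1 node {19}, right has 4 {13, 38, 11, 25}.
    Root 38: left subtree has 1 node {13}, right has 2 {11, 25}.
      Root 25: left subtree has 1 node {11}, right has 0 { }.

19 13 11 25 38 22 23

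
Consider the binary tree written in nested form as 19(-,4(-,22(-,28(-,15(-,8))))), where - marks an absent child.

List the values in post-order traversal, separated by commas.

Post-order visits the left subtree, then the right subtree, then the node.
At 19: no left child.
At 19: go right to 4.
  At 4: no left child.
  At 4: go right to 22.
    At 22: no left child.
    At 22: go right to 28.
      At 28: no left child.
      At 28: go right to 15.
        At 15: no left child.
        At 15: go right to 8.
          8 is a leaf — visit 8.
        Visit 15.
      Visit 28.
    Visit 22.
  Visit 4.
Visit 19.

8, 15, 28, 22, 4, 19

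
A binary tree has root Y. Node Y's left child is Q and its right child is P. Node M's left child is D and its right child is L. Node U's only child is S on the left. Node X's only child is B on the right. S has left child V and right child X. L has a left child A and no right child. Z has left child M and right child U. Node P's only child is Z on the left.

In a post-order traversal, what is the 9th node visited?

Post-order visits the left subtree, then the right subtree, then the node.
At Y: go left to Q.
  Q is a leaf — visit Q.
At Y: go right to P.
  At P: go left to Z.
    At Z: go left to M.
      At M: go left to D.
        D is a leaf — visit D.
      At M: go right to L.
        At L: go left to A.
          A is a leaf — visit A.
        At L: no right child.
        Visit L.
      Visit M.
    At Z: go right to U.
      At U: go left to S.
        At S: go left to V.
          V is a leaf — visit V.
        At S: go right to X.
          At X: no left child.
          At X: go right to B.
            B is a leaf — visit B.
          Visit X.
        Visit S.
      At U: no right child.
      Visit U.
    Visit Z.
  At P: no right child.
  Visit P.
Visit Y.
Full post-order sequence: Q, D, A, L, M, V, B, X, S, U, Z, P, Y.

S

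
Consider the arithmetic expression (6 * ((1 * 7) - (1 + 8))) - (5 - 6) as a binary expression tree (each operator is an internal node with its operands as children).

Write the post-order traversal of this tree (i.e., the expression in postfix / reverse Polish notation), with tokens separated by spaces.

Post-order on an expression tree gives postfix notation: for each operator, emit left operand, right operand, then the operator.

6 1 7 * 1 8 + - * 5 6 - -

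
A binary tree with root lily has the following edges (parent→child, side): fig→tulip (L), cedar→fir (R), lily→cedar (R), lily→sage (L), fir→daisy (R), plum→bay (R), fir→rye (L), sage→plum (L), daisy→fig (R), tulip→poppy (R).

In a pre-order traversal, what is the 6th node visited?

fir

Pre-order visits the node, then its left subtree, then its right subtree.
Visit lily.
At lily: go left to sage.
  Visit sage.
  At sage: go left to plum.
    Visit plum.
    At plum: no left child.
    At plum: go right to bay.
      bay is a leaf — visit bay.
  At sage: no right child.
At lily: go right to cedar.
  Visit cedar.
  At cedar: no left child.
  At cedar: go right to fir.
    Visit fir.
    At fir: go left to rye.
      rye is a leaf — visit rye.
    At fir: go right to daisy.
      Visit daisy.
      At daisy: no left child.
      At daisy: go right to fig.
        Visit fig.
        At fig: go left to tulip.
          Visit tulip.
          At tulip: no left child.
          At tulip: go right to poppy.
            poppy is a leaf — visit poppy.
        At fig: no right child.
Full pre-order sequence: lily, sage, plum, bay, cedar, fir, rye, daisy, fig, tulip, poppy.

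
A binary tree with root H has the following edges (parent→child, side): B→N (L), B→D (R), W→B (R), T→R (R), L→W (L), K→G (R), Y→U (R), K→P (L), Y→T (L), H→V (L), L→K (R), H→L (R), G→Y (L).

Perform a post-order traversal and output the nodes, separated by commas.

Post-order visits the left subtree, then the right subtree, then the node.
At H: go left to V.
  V is a leaf — visit V.
At H: go right to L.
  At L: go left to W.
    At W: no left child.
    At W: go right to B.
      At B: go left to N.
        N is a leaf — visit N.
      At B: go right to D.
        D is a leaf — visit D.
      Visit B.
    Visit W.
  At L: go right to K.
    At K: go left to P.
      P is a leaf — visit P.
    At K: go right to G.
      At G: go left to Y.
        At Y: go left to T.
          At T: no left child.
          At T: go right to R.
            R is a leaf — visit R.
          Visit T.
        At Y: go right to U.
          U is a leaf — visit U.
        Visit Y.
      At G: no right child.
      Visit G.
    Visit K.
  Visit L.
Visit H.

V, N, D, B, W, P, R, T, U, Y, G, K, L, H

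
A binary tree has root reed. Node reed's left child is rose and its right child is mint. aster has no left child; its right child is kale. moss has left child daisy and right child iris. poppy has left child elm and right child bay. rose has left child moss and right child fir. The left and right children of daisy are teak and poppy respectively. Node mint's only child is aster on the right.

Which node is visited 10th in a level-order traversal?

Level-order visits nodes level by level from the root, left to right within each level.
Level 0: reed
Level 1: rose, mint
Level 2: moss, fir, aster
Level 3: daisy, iris, kale
Level 4: teak, poppy
Level 5: elm, bay
Full level-order sequence: reed, rose, mint, moss, fir, aster, daisy, iris, kale, teak, poppy, elm, bay.

teak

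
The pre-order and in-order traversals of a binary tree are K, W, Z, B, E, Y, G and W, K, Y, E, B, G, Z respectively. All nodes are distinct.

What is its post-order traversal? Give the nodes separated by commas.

W, Y, E, G, B, Z, K

The first element of pre-order is the root; it splits in-order into left and right subtrees.
Root K: left subtree has 1 node {W}, right has 5 {Y, E, B, G, Z}.
  Root Z: left subtree has 4 nodes {Y, E, B, G}, right has 0 { }.
    Root B: left subtree has 2 nodes {Y, E}, right has 1 {G}.
      Root E: left subtree has 1 node {Y}, right has 0 { }.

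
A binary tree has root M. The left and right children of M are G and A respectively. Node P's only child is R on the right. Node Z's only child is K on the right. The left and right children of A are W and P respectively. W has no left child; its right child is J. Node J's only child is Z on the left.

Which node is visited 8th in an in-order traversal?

In-order visits the left subtree, then the node, then the right subtree.
At M: go left to G.
  G is a leaf — visit G.
Visit M.
At M: go right to A.
  At A: go left to W.
    At W: no left child.
    Visit W.
    At W: go right to J.
      At J: go left to Z.
        At Z: no left child.
        Visit Z.
        At Z: go right to K.
          K is a leaf — visit K.
      Visit J.
      At J: no right child.
  Visit A.
  At A: go right to P.
    At P: no left child.
    Visit P.
    At P: go right to R.
      R is a leaf — visit R.
Full in-order sequence: G, M, W, Z, K, J, A, P, R.

P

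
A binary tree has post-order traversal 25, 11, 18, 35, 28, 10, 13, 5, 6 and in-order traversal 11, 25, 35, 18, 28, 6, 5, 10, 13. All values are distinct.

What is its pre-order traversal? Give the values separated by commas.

6, 28, 35, 11, 25, 18, 5, 13, 10

The last element of post-order is the root; it splits in-order into left and right subtrees.
Root 6: left subtree has 5 nodes {11, 25, 35, 18, 28}, right has 3 {5, 10, 13}.
  Root 28: left subtree has 4 nodes {11, 25, 35, 18}, right has 0 { }.
    Root 35: left subtree has 2 nodes {11, 25}, right has 1 {18}.
      Root 11: left subtree has 0 nodes { }, right has 1 {25}.
  Root 5: left subtree has 0 nodes { }, right has 2 {10, 13}.
    Root 13: left subtree has 1 node {10}, right has 0 { }.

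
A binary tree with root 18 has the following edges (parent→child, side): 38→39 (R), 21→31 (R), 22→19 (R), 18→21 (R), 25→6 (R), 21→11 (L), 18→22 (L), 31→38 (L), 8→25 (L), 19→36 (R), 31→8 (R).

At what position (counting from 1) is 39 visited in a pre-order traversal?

Pre-order visits the node, then its left subtree, then its right subtree.
Visit 18.
At 18: go left to 22.
  Visit 22.
  At 22: no left child.
  At 22: go right to 19.
    Visit 19.
    At 19: no left child.
    At 19: go right to 36.
      36 is a leaf — visit 36.
At 18: go right to 21.
  Visit 21.
  At 21: go left to 11.
    11 is a leaf — visit 11.
  At 21: go right to 31.
    Visit 31.
    At 31: go left to 38.
      Visit 38.
      At 38: no left child.
      At 38: go right to 39.
        39 is a leaf — visit 39.
    At 31: go right to 8.
      Visit 8.
      At 8: go left to 25.
        Visit 25.
        At 25: no left child.
        At 25: go right to 6.
          6 is a leaf — visit 6.
      At 8: no right child.
Full pre-order sequence: 18, 22, 19, 36, 21, 11, 31, 38, 39, 8, 25, 6.

9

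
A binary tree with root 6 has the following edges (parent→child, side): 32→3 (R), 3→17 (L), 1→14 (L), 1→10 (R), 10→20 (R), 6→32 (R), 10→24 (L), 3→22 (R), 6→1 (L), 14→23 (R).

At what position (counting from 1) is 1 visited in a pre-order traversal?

2

Pre-order visits the node, then its left subtree, then its right subtree.
Visit 6.
At 6: go left to 1.
  Visit 1.
  At 1: go left to 14.
    Visit 14.
    At 14: no left child.
    At 14: go right to 23.
      23 is a leaf — visit 23.
  At 1: go right to 10.
    Visit 10.
    At 10: go left to 24.
      24 is a leaf — visit 24.
    At 10: go right to 20.
      20 is a leaf — visit 20.
At 6: go right to 32.
  Visit 32.
  At 32: no left child.
  At 32: go right to 3.
    Visit 3.
    At 3: go left to 17.
      17 is a leaf — visit 17.
    At 3: go right to 22.
      22 is a leaf — visit 22.
Full pre-order sequence: 6, 1, 14, 23, 10, 24, 20, 32, 3, 17, 22.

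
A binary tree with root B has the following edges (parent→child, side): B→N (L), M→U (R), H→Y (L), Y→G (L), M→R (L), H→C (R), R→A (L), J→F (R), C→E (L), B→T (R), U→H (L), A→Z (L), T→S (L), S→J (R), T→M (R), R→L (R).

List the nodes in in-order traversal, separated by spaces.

N B S J F T Z A R L M G Y H E C U

In-order visits the left subtree, then the node, then the right subtree.
At B: go left to N.
  N is a leaf — visit N.
Visit B.
At B: go right to T.
  At T: go left to S.
    At S: no left child.
    Visit S.
    At S: go right to J.
      At J: no left child.
      Visit J.
      At J: go right to F.
        F is a leaf — visit F.
  Visit T.
  At T: go right to M.
    At M: go left to R.
      At R: go left to A.
        At A: go left to Z.
          Z is a leaf — visit Z.
        Visit A.
        At A: no right child.
      Visit R.
      At R: go right to L.
        L is a leaf — visit L.
    Visit M.
    At M: go right to U.
      At U: go left to H.
        At H: go left to Y.
          At Y: go left to G.
            G is a leaf — visit G.
          Visit Y.
          At Y: no right child.
        Visit H.
        At H: go right to C.
          At C: go left to E.
            E is a leaf — visit E.
          Visit C.
          At C: no right child.
      Visit U.
      At U: no right child.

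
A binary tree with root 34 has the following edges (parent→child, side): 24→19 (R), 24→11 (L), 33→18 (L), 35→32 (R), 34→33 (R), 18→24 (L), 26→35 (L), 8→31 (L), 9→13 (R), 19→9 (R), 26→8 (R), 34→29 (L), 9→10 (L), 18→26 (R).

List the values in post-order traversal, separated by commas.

29, 11, 10, 13, 9, 19, 24, 32, 35, 31, 8, 26, 18, 33, 34

Post-order visits the left subtree, then the right subtree, then the node.
At 34: go left to 29.
  29 is a leaf — visit 29.
At 34: go right to 33.
  At 33: go left to 18.
    At 18: go left to 24.
      At 24: go left to 11.
        11 is a leaf — visit 11.
      At 24: go right to 19.
        At 19: no left child.
        At 19: go right to 9.
          At 9: go left to 10.
            10 is a leaf — visit 10.
          At 9: go right to 13.
            13 is a leaf — visit 13.
          Visit 9.
        Visit 19.
      Visit 24.
    At 18: go right to 26.
      At 26: go left to 35.
        At 35: no left child.
        At 35: go right to 32.
          32 is a leaf — visit 32.
        Visit 35.
      At 26: go right to 8.
        At 8: go left to 31.
          31 is a leaf — visit 31.
        At 8: no right child.
        Visit 8.
      Visit 26.
    Visit 18.
  At 33: no right child.
  Visit 33.
Visit 34.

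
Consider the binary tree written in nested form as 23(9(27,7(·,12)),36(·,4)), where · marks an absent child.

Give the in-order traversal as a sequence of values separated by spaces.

27 9 7 12 23 36 4

In-order visits the left subtree, then the node, then the right subtree.
At 23: go left to 9.
  At 9: go left to 27.
    27 is a leaf — visit 27.
  Visit 9.
  At 9: go right to 7.
    At 7: no left child.
    Visit 7.
    At 7: go right to 12.
      12 is a leaf — visit 12.
Visit 23.
At 23: go right to 36.
  At 36: no left child.
  Visit 36.
  At 36: go right to 4.
    4 is a leaf — visit 4.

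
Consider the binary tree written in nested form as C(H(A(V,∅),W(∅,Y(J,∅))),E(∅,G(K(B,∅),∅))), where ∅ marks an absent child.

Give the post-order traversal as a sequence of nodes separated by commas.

V, A, J, Y, W, H, B, K, G, E, C

Post-order visits the left subtree, then the right subtree, then the node.
At C: go left to H.
  At H: go left to A.
    At A: go left to V.
      V is a leaf — visit V.
    At A: no right child.
    Visit A.
  At H: go right to W.
    At W: no left child.
    At W: go right to Y.
      At Y: go left to J.
        J is a leaf — visit J.
      At Y: no right child.
      Visit Y.
    Visit W.
  Visit H.
At C: go right to E.
  At E: no left child.
  At E: go right to G.
    At G: go left to K.
      At K: go left to B.
        B is a leaf — visit B.
      At K: no right child.
      Visit K.
    At G: no right child.
    Visit G.
  Visit E.
Visit C.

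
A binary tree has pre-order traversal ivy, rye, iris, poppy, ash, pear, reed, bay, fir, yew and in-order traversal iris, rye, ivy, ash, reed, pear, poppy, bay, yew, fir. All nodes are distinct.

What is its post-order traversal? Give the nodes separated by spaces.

The first element of pre-order is the root; it splits in-order into left and right subtrees.
Root ivy: left subtree has 2 nodes {iris, rye}, right has 7 {ash, reed, pear, poppy, bay, yew, fir}.
  Root rye: left subtree has 1 node {iris}, right has 0 { }.
  Root poppy: left subtree has 3 nodes {ash, reed, pear}, right has 3 {bay, yew, fir}.
    Root ash: left subtree has 0 nodes { }, right has 2 {reed, pear}.
      Root pear: left subtree has 1 node {reed}, right has 0 { }.
    Root bay: left subtree has 0 nodes { }, right has 2 {yew, fir}.
      Root fir: left subtree has 1 node {yew}, right has 0 { }.

iris rye reed pear ash yew fir bay poppy ivy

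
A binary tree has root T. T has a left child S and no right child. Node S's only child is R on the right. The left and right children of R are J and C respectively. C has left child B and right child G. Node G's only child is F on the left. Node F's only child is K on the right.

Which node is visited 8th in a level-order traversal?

F

Level-order visits nodes level by level from the root, left to right within each level.
Level 0: T
Level 1: S
Level 2: R
Level 3: J, C
Level 4: B, G
Level 5: F
Level 6: K
Full level-order sequence: T, S, R, J, C, B, G, F, K.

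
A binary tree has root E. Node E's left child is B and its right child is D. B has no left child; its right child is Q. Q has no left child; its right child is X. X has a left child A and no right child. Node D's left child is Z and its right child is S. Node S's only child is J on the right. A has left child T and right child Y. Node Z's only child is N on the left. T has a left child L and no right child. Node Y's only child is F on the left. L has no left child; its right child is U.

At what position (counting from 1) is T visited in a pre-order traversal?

6

Pre-order visits the node, then its left subtree, then its right subtree.
Visit E.
At E: go left to B.
  Visit B.
  At B: no left child.
  At B: go right to Q.
    Visit Q.
    At Q: no left child.
    At Q: go right to X.
      Visit X.
      At X: go left to A.
        Visit A.
        At A: go left to T.
          Visit T.
          At T: go left to L.
            Visit L.
            At L: no left child.
            At L: go right to U.
              U is a leaf — visit U.
          At T: no right child.
        At A: go right to Y.
          Visit Y.
          At Y: go left to F.
            F is a leaf — visit F.
          At Y: no right child.
      At X: no right child.
At E: go right to D.
  Visit D.
  At D: go left to Z.
    Visit Z.
    At Z: go left to N.
      N is a leaf — visit N.
    At Z: no right child.
  At D: go right to S.
    Visit S.
    At S: no left child.
    At S: go right to J.
      J is a leaf — visit J.
Full pre-order sequence: E, B, Q, X, A, T, L, U, Y, F, D, Z, N, S, J.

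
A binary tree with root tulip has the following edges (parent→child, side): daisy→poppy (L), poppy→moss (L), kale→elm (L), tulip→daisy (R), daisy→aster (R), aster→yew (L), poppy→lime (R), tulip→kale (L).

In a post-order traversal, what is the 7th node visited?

aster

Post-order visits the left subtree, then the right subtree, then the node.
At tulip: go left to kale.
  At kale: go left to elm.
    elm is a leaf — visit elm.
  At kale: no right child.
  Visit kale.
At tulip: go right to daisy.
  At daisy: go left to poppy.
    At poppy: go left to moss.
      moss is a leaf — visit moss.
    At poppy: go right to lime.
      lime is a leaf — visit lime.
    Visit poppy.
  At daisy: go right to aster.
    At aster: go left to yew.
      yew is a leaf — visit yew.
    At aster: no right child.
    Visit aster.
  Visit daisy.
Visit tulip.
Full post-order sequence: elm, kale, moss, lime, poppy, yew, aster, daisy, tulip.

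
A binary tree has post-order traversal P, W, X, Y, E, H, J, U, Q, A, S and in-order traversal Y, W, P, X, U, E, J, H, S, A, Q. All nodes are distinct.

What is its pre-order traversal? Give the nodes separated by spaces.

The last element of post-order is the root; it splits in-order into left and right subtrees.
Root S: left subtree has 8 nodes {Y, W, P, X, U, E, J, H}, right has 2 {A, Q}.
  Root U: left subtree has 4 nodes {Y, W, P, X}, right has 3 {E, J, H}.
    Root Y: left subtree has 0 nodes { }, right has 3 {W, P, X}.
      Root X: left subtree has 2 nodes {W, P}, right has 0 { }.
        Root W: left subtree has 0 nodes { }, right has 1 {P}.
    Root J: left subtree has 1 node {E}, right has 1 {H}.
  Root A: left subtree has 0 nodes { }, right has 1 {Q}.

S U Y X W P J E H A Q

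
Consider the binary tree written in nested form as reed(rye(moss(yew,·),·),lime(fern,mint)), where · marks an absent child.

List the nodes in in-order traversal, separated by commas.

yew, moss, rye, reed, fern, lime, mint

In-order visits the left subtree, then the node, then the right subtree.
At reed: go left to rye.
  At rye: go left to moss.
    At moss: go left to yew.
      yew is a leaf — visit yew.
    Visit moss.
    At moss: no right child.
  Visit rye.
  At rye: no right child.
Visit reed.
At reed: go right to lime.
  At lime: go left to fern.
    fern is a leaf — visit fern.
  Visit lime.
  At lime: go right to mint.
    mint is a leaf — visit mint.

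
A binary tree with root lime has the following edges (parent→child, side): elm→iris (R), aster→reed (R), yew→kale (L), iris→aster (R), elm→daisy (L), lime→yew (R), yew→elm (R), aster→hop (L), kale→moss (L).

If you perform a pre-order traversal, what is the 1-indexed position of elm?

5

Pre-order visits the node, then its left subtree, then its right subtree.
Visit lime.
At lime: no left child.
At lime: go right to yew.
  Visit yew.
  At yew: go left to kale.
    Visit kale.
    At kale: go left to moss.
      moss is a leaf — visit moss.
    At kale: no right child.
  At yew: go right to elm.
    Visit elm.
    At elm: go left to daisy.
      daisy is a leaf — visit daisy.
    At elm: go right to iris.
      Visit iris.
      At iris: no left child.
      At iris: go right to aster.
        Visit aster.
        At aster: go left to hop.
          hop is a leaf — visit hop.
        At aster: go right to reed.
          reed is a leaf — visit reed.
Full pre-order sequence: lime, yew, kale, moss, elm, daisy, iris, aster, hop, reed.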